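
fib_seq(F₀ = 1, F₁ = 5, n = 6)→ F_2 = F_1 + F_0 = 6
F_3 = F_2 + F_1 = 11
F_4 = F_3 + F_2 = 17
...
= [1, 5, 6, 11, 17, 28]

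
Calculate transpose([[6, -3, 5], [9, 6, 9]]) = [[6, 9], [-3, 6], [5, 9]]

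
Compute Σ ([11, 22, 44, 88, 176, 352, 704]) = 11 + 22 + 44 + 88 + 176 + 352 + 704
= 1397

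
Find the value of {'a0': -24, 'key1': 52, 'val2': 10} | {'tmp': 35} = {'a0': -24, 'key1': 52, 'val2': 10, 'tmp': 35}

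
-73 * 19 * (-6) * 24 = 199728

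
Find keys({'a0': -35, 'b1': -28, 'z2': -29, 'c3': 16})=['a0', 'b1', 'z2', 'c3']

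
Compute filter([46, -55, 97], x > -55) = [46, 97]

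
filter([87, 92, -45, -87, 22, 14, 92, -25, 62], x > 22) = keep x where x > 22: 87✓, 92✓, -45✗, -87✗, 22✗, 14✗, 92✓, -25✗, 62✓
= [87, 92, 92, 62]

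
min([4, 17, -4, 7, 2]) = -4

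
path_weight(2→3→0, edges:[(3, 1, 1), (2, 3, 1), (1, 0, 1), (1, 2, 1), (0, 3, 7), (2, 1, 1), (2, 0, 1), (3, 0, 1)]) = 2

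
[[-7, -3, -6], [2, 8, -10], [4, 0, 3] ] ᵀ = [[-7, 2, 4], [-3, 8, 0], [-6, -10, 3]]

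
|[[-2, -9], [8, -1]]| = (-2)*(-1) - (-9)*(8)
= 74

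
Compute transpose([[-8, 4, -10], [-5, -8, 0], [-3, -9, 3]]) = [[-8, -5, -3], [4, -8, -9], [-10, 0, 3]]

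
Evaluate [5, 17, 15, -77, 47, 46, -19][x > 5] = [17, 15, 47, 46]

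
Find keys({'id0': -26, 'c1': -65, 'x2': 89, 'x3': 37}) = ['id0', 'c1', 'x2', 'x3']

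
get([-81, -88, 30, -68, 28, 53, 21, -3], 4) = 28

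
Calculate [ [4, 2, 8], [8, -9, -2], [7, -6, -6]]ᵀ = [[4, 8, 7], [2, -9, -6], [8, -2, -6]]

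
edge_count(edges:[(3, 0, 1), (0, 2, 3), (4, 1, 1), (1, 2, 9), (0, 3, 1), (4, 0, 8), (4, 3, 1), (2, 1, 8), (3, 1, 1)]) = 9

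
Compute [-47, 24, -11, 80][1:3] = [24, -11]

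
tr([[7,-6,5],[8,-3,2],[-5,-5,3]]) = 7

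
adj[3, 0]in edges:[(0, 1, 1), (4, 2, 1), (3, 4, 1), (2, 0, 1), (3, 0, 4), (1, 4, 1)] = 4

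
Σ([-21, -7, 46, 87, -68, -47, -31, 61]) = 20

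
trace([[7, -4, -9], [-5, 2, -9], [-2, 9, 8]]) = 17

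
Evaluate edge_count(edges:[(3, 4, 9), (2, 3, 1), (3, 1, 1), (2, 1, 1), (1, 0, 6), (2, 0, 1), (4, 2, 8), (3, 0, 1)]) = 8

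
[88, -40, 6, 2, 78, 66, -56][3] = 2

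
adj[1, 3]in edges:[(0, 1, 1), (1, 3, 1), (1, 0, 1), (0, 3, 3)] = 1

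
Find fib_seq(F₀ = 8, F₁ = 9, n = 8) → F_2 = F_1 + F_0 = 17
F_3 = F_2 + F_1 = 26
F_4 = F_3 + F_2 = 43
...
= [8, 9, 17, 26, 43, 69, 112, 181]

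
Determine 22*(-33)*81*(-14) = 823284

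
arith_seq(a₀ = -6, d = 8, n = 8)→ a_0 = -6 + 0*8 = -6
a_1 = -6 + 1*8 = 2
a_2 = -6 + 2*8 = 10
...
= [-6, 2, 10, 18, 26, 34, 42, 50]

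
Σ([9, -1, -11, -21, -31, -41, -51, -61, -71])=-279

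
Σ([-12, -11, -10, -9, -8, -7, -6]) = (-12) + (-11) + (-10) + (-9) + (-8) + (-7) + (-6)
= -63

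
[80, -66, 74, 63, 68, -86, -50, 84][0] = 80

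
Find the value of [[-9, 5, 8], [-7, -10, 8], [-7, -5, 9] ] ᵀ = [[-9, -7, -7], [5, -10, -5], [8, 8, 9]]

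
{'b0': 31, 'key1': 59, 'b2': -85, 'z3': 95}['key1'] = 59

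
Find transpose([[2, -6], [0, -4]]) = [[2, 0], [-6, -4]]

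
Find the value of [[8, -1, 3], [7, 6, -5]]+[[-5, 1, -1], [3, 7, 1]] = [[3, 0, 2], [10, 13, -4]]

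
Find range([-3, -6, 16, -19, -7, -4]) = 35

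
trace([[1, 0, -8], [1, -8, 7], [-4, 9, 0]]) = diagonal: 1 + (-8) + 0
= -7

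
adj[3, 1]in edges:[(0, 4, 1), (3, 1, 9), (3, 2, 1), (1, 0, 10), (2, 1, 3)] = 9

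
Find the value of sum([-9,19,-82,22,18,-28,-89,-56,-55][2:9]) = -270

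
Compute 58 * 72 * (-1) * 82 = -342432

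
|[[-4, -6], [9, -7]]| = (-4)*(-7) - (-6)*(9)
= 82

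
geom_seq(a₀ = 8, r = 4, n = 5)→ [8, 32, 128, 512, 2048]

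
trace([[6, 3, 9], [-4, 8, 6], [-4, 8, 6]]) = diagonal: 6 + 8 + 6
= 20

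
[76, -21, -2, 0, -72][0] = 76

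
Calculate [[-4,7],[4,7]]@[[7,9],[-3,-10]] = C[0][0] = (-4)*(7) + (7)*(-3) = -49
C[0][1] = (-4)*(9) + (7)*(-10) = -106
C[1][0] = (4)*(7) + (7)*(-3) = 7
C[1][1] = (4)*(9) + (7)*(-10) = -34
= [[-49, -106], [7, -34]]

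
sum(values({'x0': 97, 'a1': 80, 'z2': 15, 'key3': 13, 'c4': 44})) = 97 + 80 + 15 + 13 + 44
= 249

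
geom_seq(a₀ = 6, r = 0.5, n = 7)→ a_0 = 6*0.5^0 = 6.0
a_1 = 6*0.5^1 = 3.0
a_2 = 6*0.5^2 = 1.5
...
= [6.0, 3.0, 1.5, 0.75, 0.375, 0.1875, 0.09375]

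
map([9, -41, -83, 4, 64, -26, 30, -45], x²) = (9)²=81, (-41)²=1681, (-83)²=6889, (4)²=16, (64)²=4096, (-26)²=676, (30)²=900, (-45)²=2025
= [81, 1681, 6889, 16, 4096, 676, 900, 2025]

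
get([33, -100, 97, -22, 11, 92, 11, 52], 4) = 11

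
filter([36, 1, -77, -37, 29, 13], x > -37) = keep x where x > -37: 36✓, 1✓, -77✗, -37✗, 29✓, 13✓
= [36, 1, 29, 13]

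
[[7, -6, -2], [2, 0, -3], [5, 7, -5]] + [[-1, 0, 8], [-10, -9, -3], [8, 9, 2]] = [[6, -6, 6], [-8, -9, -6], [13, 16, -3]]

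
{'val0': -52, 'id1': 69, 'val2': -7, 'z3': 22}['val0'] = -52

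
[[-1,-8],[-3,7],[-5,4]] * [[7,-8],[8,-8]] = [[-71, 72], [35, -32], [-3, 8]]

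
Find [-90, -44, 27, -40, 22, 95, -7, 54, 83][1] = -44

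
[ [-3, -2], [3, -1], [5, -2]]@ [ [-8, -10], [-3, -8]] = C[0][0] = (-3)*(-8) + (-2)*(-3) = 30
C[0][1] = (-3)*(-10) + (-2)*(-8) = 46
C[1][0] = (3)*(-8) + (-1)*(-3) = -21
C[1][1] = (3)*(-10) + (-1)*(-8) = -22
C[2][0] = (5)*(-8) + (-2)*(-3) = -34
C[2][1] = (5)*(-10) + (-2)*(-8) = -34
= [[30, 46], [-21, -22], [-34, -34]]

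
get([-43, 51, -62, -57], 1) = 51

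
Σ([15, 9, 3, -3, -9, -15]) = 15 + 9 + 3 + (-3) + (-9) + (-15)
= 0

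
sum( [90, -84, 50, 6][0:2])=slice → [90, -84]
90 + (-84)
= 6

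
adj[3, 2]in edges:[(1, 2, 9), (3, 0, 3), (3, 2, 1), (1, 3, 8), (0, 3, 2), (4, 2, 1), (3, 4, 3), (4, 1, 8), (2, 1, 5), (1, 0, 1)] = 1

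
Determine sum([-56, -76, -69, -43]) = -244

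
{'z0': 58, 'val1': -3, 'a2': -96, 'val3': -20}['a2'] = -96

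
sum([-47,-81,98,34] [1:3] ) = 17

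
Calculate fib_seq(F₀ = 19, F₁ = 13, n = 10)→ F_2 = F_1 + F_0 = 32
F_3 = F_2 + F_1 = 45
F_4 = F_3 + F_2 = 77
...
= [19, 13, 32, 45, 77, 122, 199, 321, 520, 841]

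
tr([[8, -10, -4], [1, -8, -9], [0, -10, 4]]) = 4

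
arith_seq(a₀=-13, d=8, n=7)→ a_0 = -13 + 0*8 = -13
a_1 = -13 + 1*8 = -5
a_2 = -13 + 2*8 = 3
...
= [-13, -5, 3, 11, 19, 27, 35]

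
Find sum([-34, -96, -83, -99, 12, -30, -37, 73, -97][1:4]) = -278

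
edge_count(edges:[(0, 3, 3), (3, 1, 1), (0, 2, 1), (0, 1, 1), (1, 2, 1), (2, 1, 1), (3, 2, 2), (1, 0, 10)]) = 8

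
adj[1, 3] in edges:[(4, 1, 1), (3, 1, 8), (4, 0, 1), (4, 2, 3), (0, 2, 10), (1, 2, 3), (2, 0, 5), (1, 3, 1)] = 1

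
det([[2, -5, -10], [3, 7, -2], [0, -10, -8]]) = 28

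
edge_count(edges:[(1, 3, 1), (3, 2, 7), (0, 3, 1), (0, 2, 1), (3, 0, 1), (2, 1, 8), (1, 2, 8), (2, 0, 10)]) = 8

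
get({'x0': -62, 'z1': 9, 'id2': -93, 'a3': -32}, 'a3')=-32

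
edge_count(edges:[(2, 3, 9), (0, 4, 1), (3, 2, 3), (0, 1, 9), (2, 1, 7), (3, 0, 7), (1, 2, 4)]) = 7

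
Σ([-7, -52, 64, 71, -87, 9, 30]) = 28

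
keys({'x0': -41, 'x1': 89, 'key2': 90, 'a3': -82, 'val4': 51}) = ['x0', 'x1', 'key2', 'a3', 'val4']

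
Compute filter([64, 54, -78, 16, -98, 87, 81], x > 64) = [87, 81]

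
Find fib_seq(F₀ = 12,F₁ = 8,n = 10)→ [12, 8, 20, 28, 48, 76, 124, 200, 324, 524]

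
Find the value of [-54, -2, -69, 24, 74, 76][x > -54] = [-2, 24, 74, 76]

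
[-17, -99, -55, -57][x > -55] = [-17]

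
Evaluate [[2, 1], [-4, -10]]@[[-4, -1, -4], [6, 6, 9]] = [[-2, 4, 1], [-44, -56, -74]]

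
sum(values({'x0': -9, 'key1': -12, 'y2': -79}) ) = (-9) + (-12) + (-79)
= -100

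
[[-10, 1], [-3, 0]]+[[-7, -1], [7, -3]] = [[-17, 0], [4, -3]]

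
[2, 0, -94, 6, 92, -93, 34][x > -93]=[2, 0, 6, 92, 34]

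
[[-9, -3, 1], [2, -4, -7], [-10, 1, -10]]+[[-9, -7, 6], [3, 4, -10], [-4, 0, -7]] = [[-18, -10, 7], [5, 0, -17], [-14, 1, -17]]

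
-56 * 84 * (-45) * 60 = 12700800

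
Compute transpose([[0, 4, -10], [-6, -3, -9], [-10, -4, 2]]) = [[0, -6, -10], [4, -3, -4], [-10, -9, 2]]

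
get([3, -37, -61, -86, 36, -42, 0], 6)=0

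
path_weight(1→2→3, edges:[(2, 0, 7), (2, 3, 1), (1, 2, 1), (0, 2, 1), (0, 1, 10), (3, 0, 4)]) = w(1→2)=1 + w(2→3)=1
= 2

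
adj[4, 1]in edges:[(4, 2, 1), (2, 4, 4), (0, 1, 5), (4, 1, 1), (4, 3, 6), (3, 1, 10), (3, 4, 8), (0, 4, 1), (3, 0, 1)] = 1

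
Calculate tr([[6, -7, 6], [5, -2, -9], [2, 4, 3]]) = 7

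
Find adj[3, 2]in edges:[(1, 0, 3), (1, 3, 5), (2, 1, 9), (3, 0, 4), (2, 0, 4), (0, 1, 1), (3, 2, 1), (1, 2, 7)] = 1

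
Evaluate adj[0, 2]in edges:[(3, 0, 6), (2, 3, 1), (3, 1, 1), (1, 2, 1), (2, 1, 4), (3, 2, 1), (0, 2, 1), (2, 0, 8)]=1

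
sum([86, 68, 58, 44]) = 86 + 68 + 58 + 44
= 256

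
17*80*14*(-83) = -1580320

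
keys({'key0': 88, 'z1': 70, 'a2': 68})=['key0', 'z1', 'a2']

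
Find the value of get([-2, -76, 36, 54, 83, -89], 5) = -89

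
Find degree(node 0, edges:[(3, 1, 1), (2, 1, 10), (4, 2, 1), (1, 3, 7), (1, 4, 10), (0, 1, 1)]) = 1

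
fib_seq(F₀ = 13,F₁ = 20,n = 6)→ F_2 = F_1 + F_0 = 33
F_3 = F_2 + F_1 = 53
F_4 = F_3 + F_2 = 86
...
= [13, 20, 33, 53, 86, 139]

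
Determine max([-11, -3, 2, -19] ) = 2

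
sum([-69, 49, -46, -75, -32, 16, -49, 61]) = -145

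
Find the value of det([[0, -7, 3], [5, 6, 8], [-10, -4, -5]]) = (1)*(0)*det([[6, 8], [-4, -5]]) + (-1)*(-7)*det([[5, 8], [-10, -5]]) + (1)*(3)*det([[5, 6], [-10, -4]])
= 0 + 385 + 120
= 505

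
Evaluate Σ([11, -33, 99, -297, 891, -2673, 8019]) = 6017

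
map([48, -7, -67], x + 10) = 48+10=58, -7+10=3, -67+10=-57
= [58, 3, -57]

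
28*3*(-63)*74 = -391608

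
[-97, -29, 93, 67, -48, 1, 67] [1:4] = [-29, 93, 67]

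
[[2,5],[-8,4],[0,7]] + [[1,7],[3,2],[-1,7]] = [[3, 12], [-5, 6], [-1, 14]]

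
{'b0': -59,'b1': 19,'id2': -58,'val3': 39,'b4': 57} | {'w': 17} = {'b0': -59, 'b1': 19, 'id2': -58, 'val3': 39, 'b4': 57, 'w': 17}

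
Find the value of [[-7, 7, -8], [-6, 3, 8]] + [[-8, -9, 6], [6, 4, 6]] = [[-15, -2, -2], [0, 7, 14]]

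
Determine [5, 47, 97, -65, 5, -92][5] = -92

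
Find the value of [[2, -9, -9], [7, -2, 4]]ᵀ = [[2, 7], [-9, -2], [-9, 4]]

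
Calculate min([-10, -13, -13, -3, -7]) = -13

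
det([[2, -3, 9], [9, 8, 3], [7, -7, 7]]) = (1)*(2)*det([[8, 3], [-7, 7]]) + (-1)*(-3)*det([[9, 3], [7, 7]]) + (1)*(9)*det([[9, 8], [7, -7]])
= 154 + 126 + -1071
= -791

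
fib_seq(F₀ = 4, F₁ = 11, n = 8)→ [4, 11, 15, 26, 41, 67, 108, 175]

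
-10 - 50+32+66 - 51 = -13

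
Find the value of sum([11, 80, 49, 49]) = 11 + 80 + 49 + 49
= 189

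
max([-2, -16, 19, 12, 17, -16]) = 19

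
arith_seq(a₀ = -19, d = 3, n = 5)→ a_0 = -19 + 0*3 = -19
a_1 = -19 + 1*3 = -16
a_2 = -19 + 2*3 = -13
...
= [-19, -16, -13, -10, -7]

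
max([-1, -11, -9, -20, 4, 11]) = 11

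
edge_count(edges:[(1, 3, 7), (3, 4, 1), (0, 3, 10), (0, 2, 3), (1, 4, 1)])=5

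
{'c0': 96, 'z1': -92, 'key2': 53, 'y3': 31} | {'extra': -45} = {'c0': 96, 'z1': -92, 'key2': 53, 'y3': 31, 'extra': -45}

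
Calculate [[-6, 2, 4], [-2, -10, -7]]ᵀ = [[-6, -2], [2, -10], [4, -7]]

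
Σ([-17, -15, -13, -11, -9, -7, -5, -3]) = (-17) + (-15) + (-13) + (-11) + (-9) + (-7) + (-5) + (-3)
= -80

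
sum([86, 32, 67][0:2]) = slice → [86, 32]
86 + 32
= 118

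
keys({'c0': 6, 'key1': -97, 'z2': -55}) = ['c0', 'key1', 'z2']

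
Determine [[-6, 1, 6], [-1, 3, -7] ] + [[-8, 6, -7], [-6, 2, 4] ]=[[-14, 7, -1], [-7, 5, -3]]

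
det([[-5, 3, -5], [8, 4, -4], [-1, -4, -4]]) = (1)*(-5)*det([[4, -4], [-4, -4]]) + (-1)*(3)*det([[8, -4], [-1, -4]]) + (1)*(-5)*det([[8, 4], [-1, -4]])
= 160 + 108 + 140
= 408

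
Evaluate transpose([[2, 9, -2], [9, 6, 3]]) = [[2, 9], [9, 6], [-2, 3]]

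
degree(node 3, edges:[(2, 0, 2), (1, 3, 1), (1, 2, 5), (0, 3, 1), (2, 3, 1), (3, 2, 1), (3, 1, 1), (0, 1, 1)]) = 5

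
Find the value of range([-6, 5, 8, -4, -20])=28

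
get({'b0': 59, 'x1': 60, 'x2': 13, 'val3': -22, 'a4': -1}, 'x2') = 13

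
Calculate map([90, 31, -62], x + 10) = 90+10=100, 31+10=41, -62+10=-52
= [100, 41, -52]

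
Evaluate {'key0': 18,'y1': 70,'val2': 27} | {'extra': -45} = {'key0': 18, 'y1': 70, 'val2': 27, 'extra': -45}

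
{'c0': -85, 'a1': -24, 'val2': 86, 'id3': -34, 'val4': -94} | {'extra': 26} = {'c0': -85, 'a1': -24, 'val2': 86, 'id3': -34, 'val4': -94, 'extra': 26}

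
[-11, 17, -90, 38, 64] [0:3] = [-11, 17, -90]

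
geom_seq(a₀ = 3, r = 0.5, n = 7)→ [3.0, 1.5, 0.75, 0.375, 0.1875, 0.09375, 0.046875]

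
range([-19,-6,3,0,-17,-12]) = 22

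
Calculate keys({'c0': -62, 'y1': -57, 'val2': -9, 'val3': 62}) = ['c0', 'y1', 'val2', 'val3']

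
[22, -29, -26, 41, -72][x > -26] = [22, 41]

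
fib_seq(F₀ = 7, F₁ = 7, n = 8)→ F_2 = F_1 + F_0 = 14
F_3 = F_2 + F_1 = 21
F_4 = F_3 + F_2 = 35
...
= [7, 7, 14, 21, 35, 56, 91, 147]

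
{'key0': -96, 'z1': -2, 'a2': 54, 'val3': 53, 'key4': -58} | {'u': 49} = {'key0': -96, 'z1': -2, 'a2': 54, 'val3': 53, 'key4': -58, 'u': 49}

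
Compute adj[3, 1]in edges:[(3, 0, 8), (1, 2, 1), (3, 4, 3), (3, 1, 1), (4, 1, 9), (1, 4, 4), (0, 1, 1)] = 1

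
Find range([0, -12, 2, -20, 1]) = 22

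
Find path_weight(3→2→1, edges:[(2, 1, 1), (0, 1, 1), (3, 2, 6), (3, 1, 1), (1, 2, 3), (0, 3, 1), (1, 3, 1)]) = 7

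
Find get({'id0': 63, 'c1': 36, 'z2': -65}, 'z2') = -65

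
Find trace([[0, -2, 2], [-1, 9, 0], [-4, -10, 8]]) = diagonal: 0 + 9 + 8
= 17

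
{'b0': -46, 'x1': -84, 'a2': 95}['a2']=95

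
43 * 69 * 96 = 284832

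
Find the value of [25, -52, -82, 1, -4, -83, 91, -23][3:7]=[1, -4, -83, 91]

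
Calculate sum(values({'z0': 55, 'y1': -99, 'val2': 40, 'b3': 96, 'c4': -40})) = 55 + (-99) + 40 + 96 + (-40)
= 52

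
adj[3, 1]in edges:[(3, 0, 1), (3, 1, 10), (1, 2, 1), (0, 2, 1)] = 10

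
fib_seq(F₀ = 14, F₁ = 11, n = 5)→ [14, 11, 25, 36, 61]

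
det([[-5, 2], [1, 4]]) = -22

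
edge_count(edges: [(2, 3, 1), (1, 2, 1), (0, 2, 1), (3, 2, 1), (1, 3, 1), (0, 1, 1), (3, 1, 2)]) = 7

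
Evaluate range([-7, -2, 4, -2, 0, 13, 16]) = 23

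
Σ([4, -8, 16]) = 4 + -8 + 16
= 12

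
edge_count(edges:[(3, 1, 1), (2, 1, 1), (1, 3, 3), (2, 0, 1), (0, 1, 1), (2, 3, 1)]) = 6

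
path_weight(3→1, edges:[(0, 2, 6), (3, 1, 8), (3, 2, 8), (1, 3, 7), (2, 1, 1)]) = w(3→1)=8
= 8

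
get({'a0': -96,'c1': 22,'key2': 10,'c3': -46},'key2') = 10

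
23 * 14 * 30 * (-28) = -270480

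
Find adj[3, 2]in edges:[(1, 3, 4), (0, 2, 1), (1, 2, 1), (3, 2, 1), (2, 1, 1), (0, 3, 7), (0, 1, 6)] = 1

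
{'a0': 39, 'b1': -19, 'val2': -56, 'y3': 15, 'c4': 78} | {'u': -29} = {'a0': 39, 'b1': -19, 'val2': -56, 'y3': 15, 'c4': 78, 'u': -29}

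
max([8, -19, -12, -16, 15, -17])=15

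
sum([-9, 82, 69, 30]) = (-9) + 82 + 69 + 30
= 172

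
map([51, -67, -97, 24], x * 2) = [102, -134, -194, 48]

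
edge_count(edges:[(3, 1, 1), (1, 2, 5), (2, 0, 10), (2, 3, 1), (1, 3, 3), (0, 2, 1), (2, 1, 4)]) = 7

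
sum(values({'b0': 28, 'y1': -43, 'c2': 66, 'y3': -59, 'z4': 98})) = 90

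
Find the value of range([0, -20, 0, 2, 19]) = 39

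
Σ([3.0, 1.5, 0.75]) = 3.0 + 1.5 + 0.75
= 5.25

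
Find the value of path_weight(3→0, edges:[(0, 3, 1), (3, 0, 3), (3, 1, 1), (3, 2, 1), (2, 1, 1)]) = 3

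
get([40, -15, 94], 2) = 94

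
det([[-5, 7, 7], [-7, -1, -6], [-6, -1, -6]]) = -35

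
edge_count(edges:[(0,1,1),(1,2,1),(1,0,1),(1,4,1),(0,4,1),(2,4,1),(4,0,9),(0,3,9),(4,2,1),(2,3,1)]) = 10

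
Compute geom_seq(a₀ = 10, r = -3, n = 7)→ a_0 = 10*(-3)^0 = 10
a_1 = 10*(-3)^1 = -30
a_2 = 10*(-3)^2 = 90
...
= [10, -30, 90, -270, 810, -2430, 7290]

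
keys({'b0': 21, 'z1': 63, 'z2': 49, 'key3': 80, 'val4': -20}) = ['b0', 'z1', 'z2', 'key3', 'val4']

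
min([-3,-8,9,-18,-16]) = -18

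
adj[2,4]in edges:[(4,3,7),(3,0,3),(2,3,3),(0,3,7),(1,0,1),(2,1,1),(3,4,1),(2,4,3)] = 3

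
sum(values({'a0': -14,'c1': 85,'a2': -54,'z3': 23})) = (-14) + 85 + (-54) + 23
= 40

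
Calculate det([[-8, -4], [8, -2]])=(-8)*(-2) - (-4)*(8)
= 48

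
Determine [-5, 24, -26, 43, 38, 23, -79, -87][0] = -5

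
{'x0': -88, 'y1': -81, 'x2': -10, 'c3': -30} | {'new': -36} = {'x0': -88, 'y1': -81, 'x2': -10, 'c3': -30, 'new': -36}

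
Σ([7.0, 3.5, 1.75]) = 7.0 + 3.5 + 1.75
= 12.25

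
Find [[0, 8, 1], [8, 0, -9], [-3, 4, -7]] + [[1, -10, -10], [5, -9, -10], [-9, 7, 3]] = [[1, -2, -9], [13, -9, -19], [-12, 11, -4]]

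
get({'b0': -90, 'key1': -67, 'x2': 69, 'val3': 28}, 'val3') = 28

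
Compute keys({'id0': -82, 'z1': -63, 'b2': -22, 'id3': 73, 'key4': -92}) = ['id0', 'z1', 'b2', 'id3', 'key4']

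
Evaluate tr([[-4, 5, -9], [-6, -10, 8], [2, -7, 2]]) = -12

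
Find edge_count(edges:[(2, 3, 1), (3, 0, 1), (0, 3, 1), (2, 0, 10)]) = 4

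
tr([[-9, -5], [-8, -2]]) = diagonal: (-9) + (-2)
= -11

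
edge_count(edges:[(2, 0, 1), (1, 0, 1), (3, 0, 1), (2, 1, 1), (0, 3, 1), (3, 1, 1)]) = 6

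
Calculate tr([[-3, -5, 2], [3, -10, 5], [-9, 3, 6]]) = -7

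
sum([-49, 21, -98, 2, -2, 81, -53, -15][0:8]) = -113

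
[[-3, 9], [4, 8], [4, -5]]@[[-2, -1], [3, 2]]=[[33, 21], [16, 12], [-23, -14]]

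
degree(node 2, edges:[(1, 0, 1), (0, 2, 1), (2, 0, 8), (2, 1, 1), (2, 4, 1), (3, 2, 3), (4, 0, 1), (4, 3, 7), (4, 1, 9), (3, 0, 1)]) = 5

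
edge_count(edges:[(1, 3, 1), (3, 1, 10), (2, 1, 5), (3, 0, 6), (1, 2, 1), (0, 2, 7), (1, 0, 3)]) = 7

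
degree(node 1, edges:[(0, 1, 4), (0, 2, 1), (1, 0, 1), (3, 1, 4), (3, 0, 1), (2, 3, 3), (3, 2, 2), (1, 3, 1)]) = 4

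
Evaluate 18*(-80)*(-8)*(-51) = -587520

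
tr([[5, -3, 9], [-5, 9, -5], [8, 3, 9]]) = 23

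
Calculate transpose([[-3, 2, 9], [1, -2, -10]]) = [[-3, 1], [2, -2], [9, -10]]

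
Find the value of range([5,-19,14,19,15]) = 38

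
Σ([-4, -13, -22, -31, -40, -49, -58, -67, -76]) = -360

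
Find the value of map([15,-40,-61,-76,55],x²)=(15)²=225, (-40)²=1600, (-61)²=3721, (-76)²=5776, (55)²=3025
= [225, 1600, 3721, 5776, 3025]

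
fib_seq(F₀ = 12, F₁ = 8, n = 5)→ F_2 = F_1 + F_0 = 20
F_3 = F_2 + F_1 = 28
F_4 = F_3 + F_2 = 48
= [12, 8, 20, 28, 48]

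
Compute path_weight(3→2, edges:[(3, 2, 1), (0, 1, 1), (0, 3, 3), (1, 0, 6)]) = 1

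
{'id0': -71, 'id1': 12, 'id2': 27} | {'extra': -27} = {'id0': -71, 'id1': 12, 'id2': 27, 'extra': -27}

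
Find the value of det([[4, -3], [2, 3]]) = (4)*(3) - (-3)*(2)
= 18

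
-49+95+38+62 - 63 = 83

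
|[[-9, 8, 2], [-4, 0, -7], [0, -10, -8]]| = (1)*(-9)*det([[0, -7], [-10, -8]]) + (-1)*(8)*det([[-4, -7], [0, -8]]) + (1)*(2)*det([[-4, 0], [0, -10]])
= 630 + -256 + 80
= 454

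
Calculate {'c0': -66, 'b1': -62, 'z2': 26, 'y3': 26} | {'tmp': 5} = {'c0': -66, 'b1': -62, 'z2': 26, 'y3': 26, 'tmp': 5}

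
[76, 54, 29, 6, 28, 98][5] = 98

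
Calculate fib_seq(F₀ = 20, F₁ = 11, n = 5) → F_2 = F_1 + F_0 = 31
F_3 = F_2 + F_1 = 42
F_4 = F_3 + F_2 = 73
= [20, 11, 31, 42, 73]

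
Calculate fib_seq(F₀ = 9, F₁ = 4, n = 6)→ F_2 = F_1 + F_0 = 13
F_3 = F_2 + F_1 = 17
F_4 = F_3 + F_2 = 30
...
= [9, 4, 13, 17, 30, 47]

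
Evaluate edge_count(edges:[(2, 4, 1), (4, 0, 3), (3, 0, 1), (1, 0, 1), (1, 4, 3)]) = 5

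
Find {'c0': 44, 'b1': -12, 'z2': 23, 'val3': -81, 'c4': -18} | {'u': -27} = {'c0': 44, 'b1': -12, 'z2': 23, 'val3': -81, 'c4': -18, 'u': -27}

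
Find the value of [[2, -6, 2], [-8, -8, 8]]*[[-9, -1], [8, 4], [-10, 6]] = C[0][0] = (2)*(-9) + (-6)*(8) + (2)*(-10) = -86
C[0][1] = (2)*(-1) + (-6)*(4) + (2)*(6) = -14
C[1][0] = (-8)*(-9) + (-8)*(8) + (8)*(-10) = -72
C[1][1] = (-8)*(-1) + (-8)*(4) + (8)*(6) = 24
= [[-86, -14], [-72, 24]]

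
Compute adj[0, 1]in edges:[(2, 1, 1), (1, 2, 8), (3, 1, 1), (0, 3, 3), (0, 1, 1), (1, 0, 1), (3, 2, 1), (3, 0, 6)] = 1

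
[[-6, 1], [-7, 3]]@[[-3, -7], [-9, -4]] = [[9, 38], [-6, 37]]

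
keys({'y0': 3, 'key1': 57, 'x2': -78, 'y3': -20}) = ['y0', 'key1', 'x2', 'y3']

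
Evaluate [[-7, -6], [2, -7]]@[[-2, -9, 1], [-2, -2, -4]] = C[0][0] = (-7)*(-2) + (-6)*(-2) = 26
C[0][1] = (-7)*(-9) + (-6)*(-2) = 75
C[0][2] = (-7)*(1) + (-6)*(-4) = 17
C[1][0] = (2)*(-2) + (-7)*(-2) = 10
C[1][1] = (2)*(-9) + (-7)*(-2) = -4
C[1][2] = (2)*(1) + (-7)*(-4) = 30
= [[26, 75, 17], [10, -4, 30]]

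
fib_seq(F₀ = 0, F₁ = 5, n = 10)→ F_2 = F_1 + F_0 = 5
F_3 = F_2 + F_1 = 10
F_4 = F_3 + F_2 = 15
...
= [0, 5, 5, 10, 15, 25, 40, 65, 105, 170]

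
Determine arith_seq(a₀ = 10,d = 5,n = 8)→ [10, 15, 20, 25, 30, 35, 40, 45]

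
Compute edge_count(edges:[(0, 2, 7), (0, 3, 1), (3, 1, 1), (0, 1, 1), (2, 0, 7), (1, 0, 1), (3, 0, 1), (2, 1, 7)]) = 8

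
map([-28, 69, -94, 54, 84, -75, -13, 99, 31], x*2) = [-56, 138, -188, 108, 168, -150, -26, 198, 62]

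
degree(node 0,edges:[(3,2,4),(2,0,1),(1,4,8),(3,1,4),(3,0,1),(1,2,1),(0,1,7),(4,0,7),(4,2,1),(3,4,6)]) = 4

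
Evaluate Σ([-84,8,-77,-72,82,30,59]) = (-84) + 8 + (-77) + (-72) + 82 + 30 + 59
= -54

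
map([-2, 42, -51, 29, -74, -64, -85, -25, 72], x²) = (-2)²=4, (42)²=1764, (-51)²=2601, (29)²=841, (-74)²=5476, (-64)²=4096, (-85)²=7225, (-25)²=625, (72)²=5184
= [4, 1764, 2601, 841, 5476, 4096, 7225, 625, 5184]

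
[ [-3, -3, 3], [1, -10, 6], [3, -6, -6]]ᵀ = [[-3, 1, 3], [-3, -10, -6], [3, 6, -6]]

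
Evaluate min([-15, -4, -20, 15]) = -20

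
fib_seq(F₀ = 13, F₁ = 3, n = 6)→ [13, 3, 16, 19, 35, 54]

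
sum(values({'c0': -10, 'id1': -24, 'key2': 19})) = (-10) + (-24) + 19
= -15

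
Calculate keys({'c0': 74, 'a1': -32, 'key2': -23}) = ['c0', 'a1', 'key2']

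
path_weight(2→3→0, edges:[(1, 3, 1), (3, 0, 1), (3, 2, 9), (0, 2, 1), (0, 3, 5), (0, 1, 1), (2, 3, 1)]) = w(2→3)=1 + w(3→0)=1
= 2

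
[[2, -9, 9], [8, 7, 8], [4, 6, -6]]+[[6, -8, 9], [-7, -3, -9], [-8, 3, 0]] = [[8, -17, 18], [1, 4, -1], [-4, 9, -6]]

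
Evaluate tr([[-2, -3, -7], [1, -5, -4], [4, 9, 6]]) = -1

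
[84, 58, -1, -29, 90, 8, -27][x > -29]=[84, 58, -1, 90, 8, -27]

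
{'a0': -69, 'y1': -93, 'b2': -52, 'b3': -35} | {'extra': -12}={'a0': -69, 'y1': -93, 'b2': -52, 'b3': -35, 'extra': -12}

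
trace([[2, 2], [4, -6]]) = diagonal: 2 + (-6)
= -4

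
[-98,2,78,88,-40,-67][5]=-67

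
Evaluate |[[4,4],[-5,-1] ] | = (4)*(-1) - (4)*(-5)
= 16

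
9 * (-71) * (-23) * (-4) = -58788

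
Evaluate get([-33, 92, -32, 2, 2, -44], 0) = -33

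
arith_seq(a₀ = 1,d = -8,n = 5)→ a_0 = 1 + 0*-8 = 1
a_1 = 1 + 1*-8 = -7
a_2 = 1 + 2*-8 = -15
...
= [1, -7, -15, -23, -31]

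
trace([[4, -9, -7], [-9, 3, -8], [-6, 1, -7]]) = diagonal: 4 + 3 + (-7)
= 0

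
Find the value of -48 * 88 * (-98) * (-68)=-28148736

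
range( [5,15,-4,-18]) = 33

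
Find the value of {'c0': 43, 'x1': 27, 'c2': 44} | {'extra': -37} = {'c0': 43, 'x1': 27, 'c2': 44, 'extra': -37}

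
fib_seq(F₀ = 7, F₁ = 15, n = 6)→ [7, 15, 22, 37, 59, 96]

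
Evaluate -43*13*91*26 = -1322594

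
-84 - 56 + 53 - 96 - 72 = -255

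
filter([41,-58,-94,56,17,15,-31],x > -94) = [41, -58, 56, 17, 15, -31]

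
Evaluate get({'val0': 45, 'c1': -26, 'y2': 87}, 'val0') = 45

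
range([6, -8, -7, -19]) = 25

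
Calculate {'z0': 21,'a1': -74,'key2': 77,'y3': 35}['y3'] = 35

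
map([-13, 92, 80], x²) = (-13)²=169, (92)²=8464, (80)²=6400
= [169, 8464, 6400]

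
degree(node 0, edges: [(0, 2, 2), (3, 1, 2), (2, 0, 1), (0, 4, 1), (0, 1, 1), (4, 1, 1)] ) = incident: (0,2), (2,0), (0,4), (0,1)
= 4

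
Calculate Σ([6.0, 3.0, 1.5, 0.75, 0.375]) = 11.625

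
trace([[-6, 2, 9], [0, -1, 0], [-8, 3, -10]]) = -17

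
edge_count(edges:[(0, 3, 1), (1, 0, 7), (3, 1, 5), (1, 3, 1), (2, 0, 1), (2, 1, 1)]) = 6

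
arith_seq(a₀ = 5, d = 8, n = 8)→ [5, 13, 21, 29, 37, 45, 53, 61]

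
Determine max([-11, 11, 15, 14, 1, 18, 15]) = 18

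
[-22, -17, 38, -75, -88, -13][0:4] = [-22, -17, 38, -75]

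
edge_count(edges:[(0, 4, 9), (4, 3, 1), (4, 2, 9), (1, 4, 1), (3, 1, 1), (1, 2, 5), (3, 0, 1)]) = 7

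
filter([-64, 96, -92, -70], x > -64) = [96]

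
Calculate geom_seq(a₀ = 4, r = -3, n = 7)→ a_0 = 4*(-3)^0 = 4
a_1 = 4*(-3)^1 = -12
a_2 = 4*(-3)^2 = 36
...
= [4, -12, 36, -108, 324, -972, 2916]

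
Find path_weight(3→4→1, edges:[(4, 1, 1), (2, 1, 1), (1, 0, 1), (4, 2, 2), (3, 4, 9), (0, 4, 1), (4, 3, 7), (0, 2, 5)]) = 10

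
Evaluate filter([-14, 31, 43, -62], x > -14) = [31, 43]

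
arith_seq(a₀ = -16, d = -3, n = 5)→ a_0 = -16 + 0*-3 = -16
a_1 = -16 + 1*-3 = -19
a_2 = -16 + 2*-3 = -22
...
= [-16, -19, -22, -25, -28]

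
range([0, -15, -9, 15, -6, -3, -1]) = 30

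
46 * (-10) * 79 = -36340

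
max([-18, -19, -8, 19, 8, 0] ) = 19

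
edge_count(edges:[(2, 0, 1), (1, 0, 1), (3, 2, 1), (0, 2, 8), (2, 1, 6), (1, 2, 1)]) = 6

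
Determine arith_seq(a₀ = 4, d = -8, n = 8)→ a_0 = 4 + 0*-8 = 4
a_1 = 4 + 1*-8 = -4
a_2 = 4 + 2*-8 = -12
...
= [4, -4, -12, -20, -28, -36, -44, -52]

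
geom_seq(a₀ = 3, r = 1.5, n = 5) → a_0 = 3*1.5^0 = 3.0
a_1 = 3*1.5^1 = 4.5
a_2 = 3*1.5^2 = 6.75
...
= [3.0, 4.5, 6.75, 10.125, 15.1875]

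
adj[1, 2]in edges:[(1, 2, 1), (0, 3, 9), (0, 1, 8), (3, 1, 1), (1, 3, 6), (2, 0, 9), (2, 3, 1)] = 1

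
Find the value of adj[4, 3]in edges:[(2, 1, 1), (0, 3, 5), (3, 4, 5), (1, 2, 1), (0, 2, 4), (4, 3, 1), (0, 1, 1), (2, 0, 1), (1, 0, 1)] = 1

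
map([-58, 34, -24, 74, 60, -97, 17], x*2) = [-116, 68, -48, 148, 120, -194, 34]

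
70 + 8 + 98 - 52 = 124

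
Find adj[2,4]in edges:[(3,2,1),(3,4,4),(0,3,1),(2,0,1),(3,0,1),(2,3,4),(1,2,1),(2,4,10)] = 10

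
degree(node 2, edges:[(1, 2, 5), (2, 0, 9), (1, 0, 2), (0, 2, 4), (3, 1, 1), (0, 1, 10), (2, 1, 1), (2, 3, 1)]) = 5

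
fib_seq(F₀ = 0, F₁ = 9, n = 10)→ F_2 = F_1 + F_0 = 9
F_3 = F_2 + F_1 = 18
F_4 = F_3 + F_2 = 27
...
= [0, 9, 9, 18, 27, 45, 72, 117, 189, 306]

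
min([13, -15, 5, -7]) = -15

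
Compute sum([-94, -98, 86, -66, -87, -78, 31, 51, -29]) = -284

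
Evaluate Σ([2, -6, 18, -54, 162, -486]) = -364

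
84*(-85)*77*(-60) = 32986800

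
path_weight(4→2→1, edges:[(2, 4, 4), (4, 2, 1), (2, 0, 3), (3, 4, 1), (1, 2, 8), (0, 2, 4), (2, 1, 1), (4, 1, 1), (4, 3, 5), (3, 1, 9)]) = 2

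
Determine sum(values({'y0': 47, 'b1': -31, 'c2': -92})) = -76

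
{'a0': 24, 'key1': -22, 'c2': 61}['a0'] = 24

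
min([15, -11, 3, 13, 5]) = -11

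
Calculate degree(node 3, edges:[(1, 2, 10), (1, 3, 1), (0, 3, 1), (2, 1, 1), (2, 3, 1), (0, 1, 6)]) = incident: (1,3), (0,3), (2,3)
= 3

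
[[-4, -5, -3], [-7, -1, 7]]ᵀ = [[-4, -7], [-5, -1], [-3, 7]]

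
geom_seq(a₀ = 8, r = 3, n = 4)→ a_0 = 8*3^0 = 8
a_1 = 8*3^1 = 24
a_2 = 8*3^2 = 72
...
= [8, 24, 72, 216]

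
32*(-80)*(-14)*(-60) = -2150400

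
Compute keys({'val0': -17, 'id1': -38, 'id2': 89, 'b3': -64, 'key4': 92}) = ['val0', 'id1', 'id2', 'b3', 'key4']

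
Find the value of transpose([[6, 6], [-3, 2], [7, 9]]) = [[6, -3, 7], [6, 2, 9]]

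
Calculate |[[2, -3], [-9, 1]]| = (2)*(1) - (-3)*(-9)
= -25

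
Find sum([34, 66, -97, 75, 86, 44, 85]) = 34 + 66 + (-97) + 75 + 86 + 44 + 85
= 293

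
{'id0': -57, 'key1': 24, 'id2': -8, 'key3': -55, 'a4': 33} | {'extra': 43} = {'id0': -57, 'key1': 24, 'id2': -8, 'key3': -55, 'a4': 33, 'extra': 43}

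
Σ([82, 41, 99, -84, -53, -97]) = -12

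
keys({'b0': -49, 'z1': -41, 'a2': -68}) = ['b0', 'z1', 'a2']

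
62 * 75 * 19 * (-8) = -706800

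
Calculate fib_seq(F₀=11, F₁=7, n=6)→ [11, 7, 18, 25, 43, 68]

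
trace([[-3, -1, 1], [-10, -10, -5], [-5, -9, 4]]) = diagonal: (-3) + (-10) + 4
= -9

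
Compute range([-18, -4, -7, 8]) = 26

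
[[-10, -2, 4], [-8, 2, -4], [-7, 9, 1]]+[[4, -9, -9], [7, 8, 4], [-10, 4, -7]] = [[-6, -11, -5], [-1, 10, 0], [-17, 13, -6]]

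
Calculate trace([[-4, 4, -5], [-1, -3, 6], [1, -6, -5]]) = diagonal: (-4) + (-3) + (-5)
= -12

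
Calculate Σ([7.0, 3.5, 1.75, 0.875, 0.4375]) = 7.0 + 3.5 + 1.75 + 0.875 + 0.4375
= 13.5625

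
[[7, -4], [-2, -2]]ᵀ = [[7, -2], [-4, -2]]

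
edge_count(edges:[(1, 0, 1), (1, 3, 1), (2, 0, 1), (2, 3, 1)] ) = 4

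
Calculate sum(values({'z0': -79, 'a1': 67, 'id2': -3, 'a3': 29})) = (-79) + 67 + (-3) + 29
= 14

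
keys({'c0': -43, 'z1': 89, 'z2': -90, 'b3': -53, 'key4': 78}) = ['c0', 'z1', 'z2', 'b3', 'key4']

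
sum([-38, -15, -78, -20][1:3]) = -93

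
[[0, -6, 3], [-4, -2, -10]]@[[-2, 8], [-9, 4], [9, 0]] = C[0][0] = (0)*(-2) + (-6)*(-9) + (3)*(9) = 81
C[0][1] = (0)*(8) + (-6)*(4) + (3)*(0) = -24
C[1][0] = (-4)*(-2) + (-2)*(-9) + (-10)*(9) = -64
C[1][1] = (-4)*(8) + (-2)*(4) + (-10)*(0) = -40
= [[81, -24], [-64, -40]]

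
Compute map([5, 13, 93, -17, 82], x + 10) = 5+10=15, 13+10=23, 93+10=103, -17+10=-7, 82+10=92
= [15, 23, 103, -7, 92]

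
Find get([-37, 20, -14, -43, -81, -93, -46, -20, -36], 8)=-36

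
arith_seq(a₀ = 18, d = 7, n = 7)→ [18, 25, 32, 39, 46, 53, 60]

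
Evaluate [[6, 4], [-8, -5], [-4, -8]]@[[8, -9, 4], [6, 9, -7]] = C[0][0] = (6)*(8) + (4)*(6) = 72
C[0][1] = (6)*(-9) + (4)*(9) = -18
C[0][2] = (6)*(4) + (4)*(-7) = -4
C[1][0] = (-8)*(8) + (-5)*(6) = -94
C[1][1] = (-8)*(-9) + (-5)*(9) = 27
C[1][2] = (-8)*(4) + (-5)*(-7) = 3
... (3 more cells)
= [[72, -18, -4], [-94, 27, 3], [-80, -36, 40]]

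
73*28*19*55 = 2135980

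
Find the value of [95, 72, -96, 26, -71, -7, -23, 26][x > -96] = keep x where x > -96: 95✓, 72✓, -96✗, 26✓, -71✓, -7✓, -23✓, 26✓
= [95, 72, 26, -71, -7, -23, 26]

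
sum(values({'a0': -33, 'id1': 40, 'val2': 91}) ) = 98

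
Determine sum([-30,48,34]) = 52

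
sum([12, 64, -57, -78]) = -59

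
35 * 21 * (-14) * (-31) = 318990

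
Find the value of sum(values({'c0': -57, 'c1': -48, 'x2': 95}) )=(-57) + (-48) + 95
= -10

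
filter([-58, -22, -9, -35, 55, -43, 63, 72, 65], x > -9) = keep x where x > -9: -58✗, -22✗, -9✗, -35✗, 55✓, -43✗, 63✓, 72✓, 65✓
= [55, 63, 72, 65]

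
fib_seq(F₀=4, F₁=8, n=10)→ [4, 8, 12, 20, 32, 52, 84, 136, 220, 356]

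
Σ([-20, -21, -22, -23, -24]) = (-20) + (-21) + (-22) + (-23) + (-24)
= -110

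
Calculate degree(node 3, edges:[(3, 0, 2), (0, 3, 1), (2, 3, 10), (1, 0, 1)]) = incident: (3,0), (0,3), (2,3)
= 3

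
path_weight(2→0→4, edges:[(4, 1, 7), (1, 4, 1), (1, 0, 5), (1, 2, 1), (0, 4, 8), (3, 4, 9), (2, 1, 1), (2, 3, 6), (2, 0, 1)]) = 9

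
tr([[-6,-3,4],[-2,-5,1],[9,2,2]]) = diagonal: (-6) + (-5) + 2
= -9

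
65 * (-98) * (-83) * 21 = 11102910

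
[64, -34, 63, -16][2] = 63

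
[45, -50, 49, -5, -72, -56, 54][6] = 54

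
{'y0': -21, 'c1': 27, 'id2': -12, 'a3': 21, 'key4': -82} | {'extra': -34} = {'y0': -21, 'c1': 27, 'id2': -12, 'a3': 21, 'key4': -82, 'extra': -34}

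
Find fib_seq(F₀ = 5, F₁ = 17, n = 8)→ F_2 = F_1 + F_0 = 22
F_3 = F_2 + F_1 = 39
F_4 = F_3 + F_2 = 61
...
= [5, 17, 22, 39, 61, 100, 161, 261]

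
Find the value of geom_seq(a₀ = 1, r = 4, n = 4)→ [1, 4, 16, 64]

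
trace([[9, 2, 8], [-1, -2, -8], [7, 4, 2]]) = 9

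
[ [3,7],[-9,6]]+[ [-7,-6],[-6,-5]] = [[-4, 1], [-15, 1]]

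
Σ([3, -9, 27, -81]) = 3 + -9 + 27 + -81
= -60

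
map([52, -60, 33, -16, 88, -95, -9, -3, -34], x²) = (52)²=2704, (-60)²=3600, (33)²=1089, (-16)²=256, (88)²=7744, (-95)²=9025, (-9)²=81, (-3)²=9, (-34)²=1156
= [2704, 3600, 1089, 256, 7744, 9025, 81, 9, 1156]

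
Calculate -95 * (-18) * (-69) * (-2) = 235980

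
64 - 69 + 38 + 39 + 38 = 110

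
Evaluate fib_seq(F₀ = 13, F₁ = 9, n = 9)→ F_2 = F_1 + F_0 = 22
F_3 = F_2 + F_1 = 31
F_4 = F_3 + F_2 = 53
...
= [13, 9, 22, 31, 53, 84, 137, 221, 358]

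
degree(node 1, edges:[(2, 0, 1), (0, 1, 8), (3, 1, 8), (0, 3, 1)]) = 2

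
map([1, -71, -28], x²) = [1, 5041, 784]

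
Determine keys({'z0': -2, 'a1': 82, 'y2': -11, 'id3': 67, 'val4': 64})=['z0', 'a1', 'y2', 'id3', 'val4']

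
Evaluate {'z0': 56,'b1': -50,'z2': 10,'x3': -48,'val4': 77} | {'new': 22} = {'z0': 56, 'b1': -50, 'z2': 10, 'x3': -48, 'val4': 77, 'new': 22}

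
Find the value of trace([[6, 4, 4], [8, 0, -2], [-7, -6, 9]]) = 15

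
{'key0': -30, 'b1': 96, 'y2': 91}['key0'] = -30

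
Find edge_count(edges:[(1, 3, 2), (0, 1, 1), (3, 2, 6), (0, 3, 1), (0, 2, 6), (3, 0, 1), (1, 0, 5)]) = 7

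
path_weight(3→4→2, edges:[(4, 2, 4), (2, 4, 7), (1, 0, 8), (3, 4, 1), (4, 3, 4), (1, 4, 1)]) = 5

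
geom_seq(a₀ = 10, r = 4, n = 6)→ a_0 = 10*4^0 = 10
a_1 = 10*4^1 = 40
a_2 = 10*4^2 = 160
...
= [10, 40, 160, 640, 2560, 10240]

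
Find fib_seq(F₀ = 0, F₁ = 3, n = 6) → [0, 3, 3, 6, 9, 15]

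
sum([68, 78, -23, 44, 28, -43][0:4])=slice → [68, 78, -23, 44]
68 + 78 + (-23) + 44
= 167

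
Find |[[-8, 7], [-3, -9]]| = (-8)*(-9) - (7)*(-3)
= 93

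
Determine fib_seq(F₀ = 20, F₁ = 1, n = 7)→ F_2 = F_1 + F_0 = 21
F_3 = F_2 + F_1 = 22
F_4 = F_3 + F_2 = 43
...
= [20, 1, 21, 22, 43, 65, 108]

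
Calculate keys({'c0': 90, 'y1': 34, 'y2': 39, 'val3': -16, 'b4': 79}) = ['c0', 'y1', 'y2', 'val3', 'b4']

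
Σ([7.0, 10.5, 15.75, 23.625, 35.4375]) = 7.0 + 10.5 + 15.75 + 23.625 + 35.4375
= 92.3125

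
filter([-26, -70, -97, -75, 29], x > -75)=[-26, -70, 29]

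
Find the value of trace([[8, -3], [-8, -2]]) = 6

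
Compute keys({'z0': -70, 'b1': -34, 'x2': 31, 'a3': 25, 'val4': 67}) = ['z0', 'b1', 'x2', 'a3', 'val4']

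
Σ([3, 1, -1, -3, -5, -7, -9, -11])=3 + 1 + (-1) + (-3) + (-5) + (-7) + (-9) + (-11)
= -32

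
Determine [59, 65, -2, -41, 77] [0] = 59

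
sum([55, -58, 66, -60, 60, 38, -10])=55 + (-58) + 66 + (-60) + 60 + 38 + (-10)
= 91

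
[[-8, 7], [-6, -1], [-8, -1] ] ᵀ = [[-8, -6, -8], [7, -1, -1]]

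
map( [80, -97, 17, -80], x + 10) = [90, -87, 27, -70]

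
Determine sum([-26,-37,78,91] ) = (-26) + (-37) + 78 + 91
= 106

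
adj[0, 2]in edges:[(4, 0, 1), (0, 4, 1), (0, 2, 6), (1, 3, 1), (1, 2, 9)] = 6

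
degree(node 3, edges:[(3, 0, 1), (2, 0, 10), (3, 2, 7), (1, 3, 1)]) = 3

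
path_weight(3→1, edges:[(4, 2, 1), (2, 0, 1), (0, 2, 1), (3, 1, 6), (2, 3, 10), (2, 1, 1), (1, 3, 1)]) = 6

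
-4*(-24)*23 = 2208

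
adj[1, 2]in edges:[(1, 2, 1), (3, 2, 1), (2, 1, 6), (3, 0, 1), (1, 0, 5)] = 1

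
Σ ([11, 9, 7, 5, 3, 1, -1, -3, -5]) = 11 + 9 + 7 + 5 + 3 + 1 + (-1) + (-3) + (-5)
= 27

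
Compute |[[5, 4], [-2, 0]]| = (5)*(0) - (4)*(-2)
= 8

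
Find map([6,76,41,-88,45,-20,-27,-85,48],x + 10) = [16, 86, 51, -78, 55, -10, -17, -75, 58]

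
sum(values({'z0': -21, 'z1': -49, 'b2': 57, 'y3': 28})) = (-21) + (-49) + 57 + 28
= 15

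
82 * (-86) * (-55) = 387860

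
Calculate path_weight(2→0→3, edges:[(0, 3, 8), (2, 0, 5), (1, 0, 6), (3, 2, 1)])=13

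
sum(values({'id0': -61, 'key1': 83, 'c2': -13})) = 9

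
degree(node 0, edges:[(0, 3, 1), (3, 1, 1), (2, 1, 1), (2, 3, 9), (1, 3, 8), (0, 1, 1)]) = incident: (0,3), (0,1)
= 2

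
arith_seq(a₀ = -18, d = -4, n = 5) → [-18, -22, -26, -30, -34]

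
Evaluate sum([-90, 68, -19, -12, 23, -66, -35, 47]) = (-90) + 68 + (-19) + (-12) + 23 + (-66) + (-35) + 47
= -84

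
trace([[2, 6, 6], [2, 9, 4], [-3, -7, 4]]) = 15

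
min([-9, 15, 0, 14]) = -9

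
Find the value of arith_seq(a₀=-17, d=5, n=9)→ [-17, -12, -7, -2, 3, 8, 13, 18, 23]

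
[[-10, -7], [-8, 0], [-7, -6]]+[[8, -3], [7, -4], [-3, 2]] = [[-2, -10], [-1, -4], [-10, -4]]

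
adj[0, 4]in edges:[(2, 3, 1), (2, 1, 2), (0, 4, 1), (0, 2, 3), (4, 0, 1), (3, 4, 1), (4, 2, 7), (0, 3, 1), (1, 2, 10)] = 1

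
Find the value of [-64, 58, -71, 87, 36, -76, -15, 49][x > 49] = [58, 87]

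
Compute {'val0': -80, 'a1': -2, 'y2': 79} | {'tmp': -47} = {'val0': -80, 'a1': -2, 'y2': 79, 'tmp': -47}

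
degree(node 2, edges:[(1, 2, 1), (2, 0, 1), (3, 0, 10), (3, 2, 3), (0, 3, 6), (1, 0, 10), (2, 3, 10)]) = incident: (1,2), (2,0), (3,2), (2,3)
= 4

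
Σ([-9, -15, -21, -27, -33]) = -105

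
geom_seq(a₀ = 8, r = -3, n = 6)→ [8, -24, 72, -216, 648, -1944]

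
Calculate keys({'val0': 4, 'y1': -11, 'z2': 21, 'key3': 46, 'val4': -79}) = ['val0', 'y1', 'z2', 'key3', 'val4']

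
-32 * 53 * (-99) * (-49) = -8227296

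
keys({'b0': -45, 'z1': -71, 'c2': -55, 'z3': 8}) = ['b0', 'z1', 'c2', 'z3']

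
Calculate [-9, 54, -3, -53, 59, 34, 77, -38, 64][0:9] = [-9, 54, -3, -53, 59, 34, 77, -38, 64]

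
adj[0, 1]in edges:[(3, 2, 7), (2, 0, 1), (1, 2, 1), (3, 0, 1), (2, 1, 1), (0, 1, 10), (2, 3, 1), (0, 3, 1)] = 10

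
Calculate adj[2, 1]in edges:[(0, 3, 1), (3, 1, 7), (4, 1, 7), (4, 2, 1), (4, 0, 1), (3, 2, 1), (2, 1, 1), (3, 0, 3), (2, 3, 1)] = 1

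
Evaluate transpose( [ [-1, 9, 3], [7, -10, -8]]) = [[-1, 7], [9, -10], [3, -8]]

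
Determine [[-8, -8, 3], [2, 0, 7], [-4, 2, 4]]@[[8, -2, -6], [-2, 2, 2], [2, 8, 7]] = C[0][0] = (-8)*(8) + (-8)*(-2) + (3)*(2) = -42
C[0][1] = (-8)*(-2) + (-8)*(2) + (3)*(8) = 24
C[0][2] = (-8)*(-6) + (-8)*(2) + (3)*(7) = 53
C[1][0] = (2)*(8) + (0)*(-2) + (7)*(2) = 30
C[1][1] = (2)*(-2) + (0)*(2) + (7)*(8) = 52
C[1][2] = (2)*(-6) + (0)*(2) + (7)*(7) = 37
... (3 more cells)
= [[-42, 24, 53], [30, 52, 37], [-28, 44, 56]]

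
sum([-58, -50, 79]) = (-58) + (-50) + 79
= -29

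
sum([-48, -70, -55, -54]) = (-48) + (-70) + (-55) + (-54)
= -227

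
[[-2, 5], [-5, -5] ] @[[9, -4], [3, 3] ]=C[0][0] = (-2)*(9) + (5)*(3) = -3
C[0][1] = (-2)*(-4) + (5)*(3) = 23
C[1][0] = (-5)*(9) + (-5)*(3) = -60
C[1][1] = (-5)*(-4) + (-5)*(3) = 5
= [[-3, 23], [-60, 5]]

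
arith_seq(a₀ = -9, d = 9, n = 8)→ a_0 = -9 + 0*9 = -9
a_1 = -9 + 1*9 = 0
a_2 = -9 + 2*9 = 9
...
= [-9, 0, 9, 18, 27, 36, 45, 54]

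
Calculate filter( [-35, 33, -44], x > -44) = keep x where x > -44: -35✓, 33✓, -44✗
= [-35, 33]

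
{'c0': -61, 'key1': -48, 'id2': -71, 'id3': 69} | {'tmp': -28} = {'c0': -61, 'key1': -48, 'id2': -71, 'id3': 69, 'tmp': -28}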